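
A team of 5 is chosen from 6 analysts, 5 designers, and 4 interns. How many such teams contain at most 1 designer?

Split by how many designers are chosen (0 through 1).
Sum: C(5,0)·C(10,5) + C(5,1)·C(10,4) = 252 + 1050 = 1302.

1302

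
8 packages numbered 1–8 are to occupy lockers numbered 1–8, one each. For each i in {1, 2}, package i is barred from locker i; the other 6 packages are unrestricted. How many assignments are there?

30960

Let Aᵢ (for i ∈ {1, 2}) be the placements that put package i in its forbidden locker. Any j of these fix j positions, leaving (8−j)! ways to fill the rest, and there are C(2,j) ways to pick which j.
By inclusion–exclusion, the number of valid placements is Σ_{j=0}^{2} (−1)^j C(2,j)·(8−j)!.
Computing: 40320 − 10080 + 720 = 30960.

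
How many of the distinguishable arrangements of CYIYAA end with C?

Fix C in the last position and arrange the remaining 5 letters.
Those 5 letters have A appearing twice and Y appearing twice, giving (5)!/(2!·2!) = 30.

30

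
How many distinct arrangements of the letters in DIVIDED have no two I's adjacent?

300

Total arrangements of DIVIDED: 7!/(3!·2!) = 420.
Arrangements with the I's together: treat II as one letter, giving (6)!/(3!) = 120.
Hence 420 − 120 = 300.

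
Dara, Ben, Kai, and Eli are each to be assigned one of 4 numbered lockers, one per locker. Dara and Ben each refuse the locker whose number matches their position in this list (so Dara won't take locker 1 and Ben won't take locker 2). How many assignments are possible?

14

Let Aᵢ (for i ∈ {1, 2}) be the placements that put person i in their forbidden locker. Any j of these fix j positions, leaving (4−j)! ways to fill the rest, and there are C(2,j) ways to pick which j.
By inclusion–exclusion, the number of valid placements is Σ_{j=0}^{2} (−1)^j C(2,j)·(4−j)!.
Computing: 24 − 12 + 2 = 14.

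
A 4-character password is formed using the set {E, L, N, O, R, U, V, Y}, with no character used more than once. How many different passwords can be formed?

This is a permutation of 4 out of 8: P(8,4) = 8!/4!.
That product is 8 × 7 × 6 × 5 = 1680.

1680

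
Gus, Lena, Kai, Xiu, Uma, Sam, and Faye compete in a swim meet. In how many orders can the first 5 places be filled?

2520

This is an ordered selection of 5 from 7: P(7,5).
That gives 7 × 6 × 5 × 4 × 3 = 2520.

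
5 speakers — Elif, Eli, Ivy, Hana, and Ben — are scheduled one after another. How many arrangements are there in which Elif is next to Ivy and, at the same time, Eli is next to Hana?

Treat {Elif,Ivy} as one block (2 orders) and {Eli,Hana} as another (2 orders).
That leaves 3 units to arrange: 2 × 2 × 3! = 4 × 6 = 24.

24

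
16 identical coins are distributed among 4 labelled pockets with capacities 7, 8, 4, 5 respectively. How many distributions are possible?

134

By stars and bars, unrestricted non-negative solutions to x_1+…+x_4 = 16 number C(16+3,3) = 969.
Subtract solutions that violate a single cap (substitute x_i' = x_i − (cap_i+1)): x_1 ≥ 8 gives C(11,3) = 165; x_2 ≥ 9 gives C(10,3) = 120; x_3 ≥ 5 gives C(14,3) = 364; x_4 ≥ 6 gives C(13,3) = 286. Together 935.
Add back pairs where two caps are both exceeded: 0 + 20 + 10 + 10 + 4 + 56 = 100.
By inclusion–exclusion the count is 969 − 935 + 100 = 134.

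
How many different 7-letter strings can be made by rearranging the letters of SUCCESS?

420

The 7 letters of SUCCESS have repeats: C appearing twice and S appearing 3 times.
So there are 7! / (3!·2!) = 420 distinguishable arrangements.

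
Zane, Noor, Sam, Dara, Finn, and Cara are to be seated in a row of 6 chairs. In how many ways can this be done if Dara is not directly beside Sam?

480

Of the 6! = 720 arrangements, those with Dara and Sam adjacent number 2 × 5! = 240 (treat the pair as a block with 2 internal orders).
Complementary counting: 720 − 240 = 480.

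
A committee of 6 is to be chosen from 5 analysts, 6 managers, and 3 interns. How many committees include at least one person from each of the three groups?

Unrestricted: C(14,6) = 3003 ways to pick any 6 of the 14.
Selections missing a whole group: no analysts → C(9,6) = 84; no managers → C(8,6) = 28; no interns → C(11,6) = 462.
Add back selections omitting two groups (i.e. drawn from a single group): C(5,6) + C(6,6) + C(3,6) = 1.
By inclusion–exclusion: 3003 − 574 + 1 = 2430.

2430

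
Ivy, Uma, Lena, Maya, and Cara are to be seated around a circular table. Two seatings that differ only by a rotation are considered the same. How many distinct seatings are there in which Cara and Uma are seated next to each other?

Glue Cara and Uma into a block (2 internal orders). Seating 4 units around a circle gives (3)! arrangements.
So 2 × (3)! = 2 × 6 = 12.

12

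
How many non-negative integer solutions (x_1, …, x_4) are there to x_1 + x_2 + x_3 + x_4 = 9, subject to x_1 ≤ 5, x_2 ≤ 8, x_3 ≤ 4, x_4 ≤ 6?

Without the upper bounds there are C(12,3) = 220 ways to split 9 among 4 variables.
Subtract solutions that violate a single cap (substitute x_i' = x_i − (cap_i+1)): x_1 ≥ 6 gives C(6,3) = 20; x_2 ≥ 9 gives C(3,3) = 1; x_3 ≥ 5 gives C(7,3) = 35; x_4 ≥ 7 gives C(5,3) = 10. Together 66.
No two caps can be exceeded simultaneously, so the pair terms are all 0.
By inclusion–exclusion the count is 220 − 66 + 0 = 154.

154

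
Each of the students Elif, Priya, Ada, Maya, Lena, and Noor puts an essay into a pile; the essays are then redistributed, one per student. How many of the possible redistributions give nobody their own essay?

265

Count assignments avoiding every fixed point. For any j of the 6 students fixed to their own essay, the other 6−j can be arranged in (6−j)! ways.
By inclusion–exclusion this is Σ_{j=0}^{6} (−1)^j C(6,j)·(6−j)!.
Computing: 720 − 720 + 360 − 120 + 30 − 6 + 1 = 265.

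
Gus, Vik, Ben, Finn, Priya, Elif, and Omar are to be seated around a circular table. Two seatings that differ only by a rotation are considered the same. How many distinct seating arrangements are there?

Fix one person's seat to break rotational symmetry; the remaining 6 people can be arranged in (6)! = 720 ways.

720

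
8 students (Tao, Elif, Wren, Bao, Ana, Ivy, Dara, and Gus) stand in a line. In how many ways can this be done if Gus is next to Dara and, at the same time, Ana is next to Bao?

2880

Treat {Gus,Dara} as one block (2 orders) and {Ana,Bao} as another (2 orders).
That leaves 6 units to arrange: 2 × 2 × 6! = 4 × 720 = 2880.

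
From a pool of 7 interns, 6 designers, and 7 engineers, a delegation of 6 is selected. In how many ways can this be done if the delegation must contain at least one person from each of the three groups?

32340

Total 6-person selections from all 20: C(20,6) = 38760.
Subtract selections that omit an entire group: no interns → C(13,6) = 1716; no designers → C(14,6) = 3003; no engineers → C(13,6) = 1716.
Add back selections omitting two groups (i.e. drawn from a single group): C(7,6) + C(6,6) + C(7,6) = 15.
By inclusion–exclusion: 38760 − 6435 + 15 = 32340.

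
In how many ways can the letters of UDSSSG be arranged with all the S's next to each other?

24

Treat the 3 copies of S as a single block. The multiset to arrange is then {SSS, D, G, U}, 4 items in all.
All 4 items are distinct, so there are (4)! = 24 arrangements.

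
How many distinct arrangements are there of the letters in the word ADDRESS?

1260

Letter multiplicities in ADDRESS: A×1, D×2, E×1, R×1, S×2.
Dividing 7! = 5040 by 2!·2! = 4 for the repeated letters gives 1260.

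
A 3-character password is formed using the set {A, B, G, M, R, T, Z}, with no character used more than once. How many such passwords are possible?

Choose and order 3 of the 7 symbols: the first character has 7 options, the next 6, then 5.
That product is 7 × 6 × 5 = 210.

210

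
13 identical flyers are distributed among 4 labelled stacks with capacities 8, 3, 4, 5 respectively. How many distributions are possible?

86

Ignoring the caps, the number of non-negative solutions to x_1+…+x_4 = 13 is C(16,3) = 560.
Subtract solutions that violate a single cap (substitute x_i' = x_i − (cap_i+1)): x_1 ≥ 9 gives C(7,3) = 35; x_2 ≥ 4 gives C(12,3) = 220; x_3 ≥ 5 gives C(11,3) = 165; x_4 ≥ 6 gives C(10,3) = 120. Together 540.
Add back pairs where two caps are both exceeded: 1 + 0 + 0 + 35 + 20 + 10 = 66.
By inclusion–exclusion the count is 560 − 540 + 66 = 86.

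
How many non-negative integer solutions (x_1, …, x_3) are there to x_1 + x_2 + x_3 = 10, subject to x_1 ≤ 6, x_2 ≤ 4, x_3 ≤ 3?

10

By stars and bars, unrestricted non-negative solutions to x_1+…+x_3 = 10 number C(10+2,2) = 66.
Subtract solutions that violate a single cap (substitute x_i' = x_i − (cap_i+1)): x_1 ≥ 7 gives C(5,2) = 10; x_2 ≥ 5 gives C(7,2) = 21; x_3 ≥ 4 gives C(8,2) = 28. Together 59.
Add back pairs where two caps are both exceeded: 0 + 0 + 3 = 3.
By inclusion–exclusion the count is 66 − 59 + 3 = 10.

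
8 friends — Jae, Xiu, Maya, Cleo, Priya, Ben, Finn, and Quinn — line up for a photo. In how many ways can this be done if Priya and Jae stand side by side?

Treat {Priya, Jae} as a single unit. There are 7 units to order, and the pair itself can be ordered 2 ways.
So the count is 2·(7)! = 10080.

10080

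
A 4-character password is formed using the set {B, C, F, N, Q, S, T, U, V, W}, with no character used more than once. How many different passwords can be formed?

5040

Choose and order 4 of the 10 symbols: the first character has 10 options, the next 9, then 8, 7.
10 × 9 × 8 × 7 = 5040.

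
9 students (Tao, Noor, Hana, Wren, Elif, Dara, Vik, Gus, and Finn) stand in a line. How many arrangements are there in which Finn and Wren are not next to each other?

Of the 9! = 362880 arrangements, those with Finn and Wren adjacent number 2 × 8! = 80640 (treat the pair as a block with 2 internal orders).
So 362880 − 80640 = 282240 arrangements keep them apart.

282240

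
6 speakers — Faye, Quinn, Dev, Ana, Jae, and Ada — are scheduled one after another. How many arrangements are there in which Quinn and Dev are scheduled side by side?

Treat {Quinn, Dev} as a single unit. There are 5 units to order, and the pair itself can be ordered 2 ways.
So the count is 2·(5)! = 240.

240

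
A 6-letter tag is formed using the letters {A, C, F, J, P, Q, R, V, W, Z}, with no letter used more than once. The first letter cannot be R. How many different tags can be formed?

136080

The first letter has 10−1 = 9 choices (anything except R).
The remaining 5 letters are filled from the other 9 symbols without repetition: 9 × 8 × 7 × 6 × 5 = 15120.
Total: 9 × 15120 = 136080.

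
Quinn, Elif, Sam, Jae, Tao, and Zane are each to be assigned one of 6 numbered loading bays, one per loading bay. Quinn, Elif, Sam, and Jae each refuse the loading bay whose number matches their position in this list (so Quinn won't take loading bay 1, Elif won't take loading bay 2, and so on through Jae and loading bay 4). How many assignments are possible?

362

Let Aᵢ (for 1 ≤ i ≤ 4) be the placements that put person i in their forbidden loading bay. Any j of these fix j positions, leaving (6−j)! ways to fill the rest, and there are C(4,j) ways to pick which j.
By inclusion–exclusion, the number of valid placements is Σ_{j=0}^{4} (−1)^j C(4,j)·(6−j)!.
Computing: 720 − 480 + 144 − 24 + 2 = 362.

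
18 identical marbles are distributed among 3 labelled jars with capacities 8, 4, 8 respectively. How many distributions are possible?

6

Without the upper bounds there are C(20,2) = 190 ways to split 18 among 3 jars.
Subtract solutions that violate a single cap (substitute x_i' = x_i − (cap_i+1)): x_1 ≥ 9 gives C(11,2) = 55; x_2 ≥ 5 gives C(15,2) = 105; x_3 ≥ 9 gives C(11,2) = 55. Together 215.
Add back pairs where two caps are both exceeded: 15 + 1 + 15 = 31.
By inclusion–exclusion the count is 190 − 215 + 31 = 6.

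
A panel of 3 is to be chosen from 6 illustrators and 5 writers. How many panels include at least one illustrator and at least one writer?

135

With no constraint there are C(11,3) = 165 possible selections.
Selections missing a whole group: no illustrators → C(5,3) = 10; no writers → C(6,3) = 20.
Both groups omitted at once is impossible, so 165 − 30 = 135.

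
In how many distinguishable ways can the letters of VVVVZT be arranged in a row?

VVVVZT has 6 letters with V appearing 4 times.
Dividing 6! = 720 by 4! = 24 for the repeated letters gives 30.

30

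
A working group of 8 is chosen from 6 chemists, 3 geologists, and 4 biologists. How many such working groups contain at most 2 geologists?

1035

Split by how many geologists are chosen (0 through 2).
Sum: C(3,0)·C(10,8) + C(3,1)·C(10,7) + C(3,2)·C(10,6) = 45 + 360 + 630 = 1035.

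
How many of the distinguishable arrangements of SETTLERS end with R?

630

With the last slot taken by R, it remains to arrange the other 7 letters (SETTLES).
Those 7 letters have E appearing twice, S appearing twice, and T appearing twice, giving (7)!/(2!·2!·2!) = 630.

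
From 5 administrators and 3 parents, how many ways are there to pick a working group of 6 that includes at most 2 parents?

Split by how many parents are chosen (0 through 2).
Sum: C(3,0)·C(5,6) + C(3,1)·C(5,5) + C(3,2)·C(5,4) = 0 + 3 + 15 = 18.

18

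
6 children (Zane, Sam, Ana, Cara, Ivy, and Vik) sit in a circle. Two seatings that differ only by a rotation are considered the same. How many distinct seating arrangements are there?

Seat Zane anywhere (absorbing the rotational symmetry), then permute the other 5: (5)! = 120.

120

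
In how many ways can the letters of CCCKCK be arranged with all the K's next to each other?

5

Treat the 2 copies of K as a single block. The multiset to arrange is then {KK, C, C, C, C}, 5 items in all.
That gives (5)!/(4!) = 5 arrangements.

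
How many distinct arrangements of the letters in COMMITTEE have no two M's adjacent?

Total arrangements of COMMITTEE: 9!/(2!·2!·2!) = 45360.
If the two M's are adjacent, glue them into one block, leaving 8 items to arrange: (8)!/(2!·2!) = 10080 ways.
Subtracting, 45360 − 10080 = 35280 arrangements keep the M's apart.

35280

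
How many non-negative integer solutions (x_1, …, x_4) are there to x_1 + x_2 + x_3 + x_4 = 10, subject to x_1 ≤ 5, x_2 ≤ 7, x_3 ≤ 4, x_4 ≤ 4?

Without the upper bounds there are C(13,3) = 286 ways to split 10 among 4 variables.
Subtract solutions that violate a single cap (substitute x_i' = x_i − (cap_i+1)): x_1 ≥ 6 gives C(7,3) = 35; x_2 ≥ 8 gives C(5,3) = 10; x_3 ≥ 5 gives C(8,3) = 56; x_4 ≥ 5 gives C(8,3) = 56. Together 157.
Add back pairs where two caps are both exceeded: 0 + 0 + 0 + 0 + 0 + 1 = 1.
By inclusion–exclusion the count is 286 − 157 + 1 = 130.

130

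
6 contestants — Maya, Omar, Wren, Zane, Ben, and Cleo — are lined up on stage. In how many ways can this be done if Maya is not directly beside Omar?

480

There are 6! = 720 arrangements in all. If Maya and Omar are adjacent, merging them into one block gives 2·(5)! = 240 arrangements.
Complementary counting: 720 − 240 = 480.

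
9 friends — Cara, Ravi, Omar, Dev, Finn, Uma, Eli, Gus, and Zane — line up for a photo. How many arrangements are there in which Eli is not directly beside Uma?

282240

There are 9! = 362880 arrangements in all. If Eli and Uma are adjacent, merging them into one block gives 2·(8)! = 80640 arrangements.
Complementary counting: 362880 − 80640 = 282240.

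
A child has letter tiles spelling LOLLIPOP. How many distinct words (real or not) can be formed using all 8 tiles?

1680

Letter multiplicities in LOLLIPOP: I×1, L×3, O×2, P×2.
So there are 8! / (3!·2!·2!) = 1680 distinguishable arrangements.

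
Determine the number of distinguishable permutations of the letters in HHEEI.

30

The 5 letters of HHEEI have repeats: E appearing twice and H appearing twice.
Dividing 5! = 120 by 2!·2! = 4 for the repeated letters gives 30.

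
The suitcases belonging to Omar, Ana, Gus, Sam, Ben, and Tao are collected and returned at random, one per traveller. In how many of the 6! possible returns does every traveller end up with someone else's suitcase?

265

This is the derangement count D_6: permutations of 6 items with no fixed point.
By inclusion–exclusion this is Σ_{j=0}^{6} (−1)^j C(6,j)·(6−j)!.
Computing: 720 − 720 + 360 − 120 + 30 − 6 + 1 = 265.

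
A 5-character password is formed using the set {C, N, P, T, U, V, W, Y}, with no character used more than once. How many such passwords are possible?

6720

Choose and order 5 of the 8 symbols: the first character has 8 options, the next 7, and so on down to 4.
That product is 8 × 7 × 6 × 5 × 4 = 6720.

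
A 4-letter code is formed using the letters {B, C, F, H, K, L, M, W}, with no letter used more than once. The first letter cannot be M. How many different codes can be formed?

The first letter has 8−1 = 7 choices (anything except M).
The remaining 3 letters are filled from the other 7 symbols without repetition: 7 × 6 × 5 = 210.
Total: 7 × 210 = 1470.

1470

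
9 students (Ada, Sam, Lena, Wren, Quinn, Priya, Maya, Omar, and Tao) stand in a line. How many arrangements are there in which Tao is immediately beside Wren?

Treat {Tao, Wren} as a single unit. There are 8 units to order, and the pair itself can be ordered 2 ways.
That gives 2 × 8! = 2 × 40320 = 80640.

80640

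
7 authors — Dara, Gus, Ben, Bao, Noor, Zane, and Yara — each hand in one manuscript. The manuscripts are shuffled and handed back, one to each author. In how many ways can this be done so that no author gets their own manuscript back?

Let Aᵢ be the assignments in which author i gets their own manuscript. We want the size of the complement of A₁∪…∪A_7.
By inclusion–exclusion this is Σ_{j=0}^{7} (−1)^j C(7,j)·(7−j)!.
Computing: 5040 − 5040 + 2520 − 840 + 210 − 42 + 7 − 1 = 1854.

1854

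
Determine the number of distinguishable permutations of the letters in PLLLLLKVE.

3024

Letter multiplicities in PLLLLLKVE: E×1, K×1, L×5, P×1, V×1.
Dividing 9! = 362880 by 5! = 120 for the repeated letters gives 3024.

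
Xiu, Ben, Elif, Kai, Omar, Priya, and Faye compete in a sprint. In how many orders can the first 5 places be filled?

This is an ordered selection of 5 from 7: P(7,5).
That gives 7 × 6 × 5 × 4 × 3 = 2520.

2520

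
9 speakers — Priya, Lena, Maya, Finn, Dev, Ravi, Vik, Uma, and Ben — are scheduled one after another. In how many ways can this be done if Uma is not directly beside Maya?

282240

There are 9! = 362880 arrangements in all. If Uma and Maya are adjacent, merging them into one block gives 2·(8)! = 80640 arrangements.
Complementary counting: 362880 − 80640 = 282240.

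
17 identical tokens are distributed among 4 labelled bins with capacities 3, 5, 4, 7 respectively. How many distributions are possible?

Ignoring the caps, the number of non-negative solutions to x_1+…+x_4 = 17 is C(20,3) = 1140.
Subtract solutions that violate a single cap (substitute x_i' = x_i − (cap_i+1)): x_1 ≥ 4 gives C(16,3) = 560; x_2 ≥ 6 gives C(14,3) = 364; x_3 ≥ 5 gives C(15,3) = 455; x_4 ≥ 8 gives C(12,3) = 220. Together 1599.
Add back pairs where two caps are both exceeded: 120 + 165 + 56 + 84 + 20 + 35 = 480.
Subtract triples: 10 + 0 + 1 + 0 = 11.
By inclusion–exclusion the count is 1140 − 1599 + 480 − 11 = 10.

10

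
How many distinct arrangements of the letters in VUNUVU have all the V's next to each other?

20

Treat the 2 copies of V as a single block. The multiset to arrange is then {VV, N, U, U, U}, 5 items in all.
That gives (5)!/(3!) = 20 arrangements.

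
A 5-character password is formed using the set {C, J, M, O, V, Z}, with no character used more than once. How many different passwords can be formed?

With no repetition, fill the 5 characters in order: 6 choices, then 5, down to 2.
That product is 6 × 5 × 4 × 3 × 2 = 720.

720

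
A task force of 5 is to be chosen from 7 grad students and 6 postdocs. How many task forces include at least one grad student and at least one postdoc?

1260

Total 5-person selections from all 13: C(13,5) = 1287.
Selections missing a whole group: no grad students → C(6,5) = 6; no postdocs → C(7,5) = 21.
Both groups omitted at once is impossible, so 1287 − 27 = 1260.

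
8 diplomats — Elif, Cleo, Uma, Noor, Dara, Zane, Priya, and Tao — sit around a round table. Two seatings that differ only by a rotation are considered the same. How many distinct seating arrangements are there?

5040

Fix one person's seat to break rotational symmetry; the remaining 7 people can be arranged in (7)! = 5040 ways.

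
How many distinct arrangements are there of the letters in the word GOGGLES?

840

The 7 letters of GOGGLES have repeats: G appearing 3 times.
The number of distinct arrangements is 7!/(3!) = 5040/6 = 840.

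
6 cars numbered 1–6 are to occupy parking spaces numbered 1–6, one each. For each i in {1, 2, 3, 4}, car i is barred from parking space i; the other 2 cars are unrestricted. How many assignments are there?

Let Aᵢ (for 1 ≤ i ≤ 4) be the placements that put car i in its forbidden parking space. Any j of these fix j positions, leaving (6−j)! ways to fill the rest, and there are C(4,j) ways to pick which j.
By inclusion–exclusion, the number of valid placements is Σ_{j=0}^{4} (−1)^j C(4,j)·(6−j)!.
Computing: 720 − 480 + 144 − 24 + 2 = 362.

362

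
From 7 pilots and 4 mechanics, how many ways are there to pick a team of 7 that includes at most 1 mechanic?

Split by how many mechanics are chosen (0 through 1).
Sum: C(4,0)·C(7,7) + C(4,1)·C(7,6) = 1 + 28 = 29.

29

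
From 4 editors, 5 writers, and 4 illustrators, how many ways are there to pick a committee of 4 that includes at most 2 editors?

678

Split by how many editors are chosen (0 through 2).
Sum: C(4,0)·C(9,4) + C(4,1)·C(9,3) + C(4,2)·C(9,2) = 126 + 336 + 216 = 678.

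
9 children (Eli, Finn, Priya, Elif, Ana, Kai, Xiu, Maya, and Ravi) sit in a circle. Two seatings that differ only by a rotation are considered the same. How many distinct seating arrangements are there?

Fix one person's seat to break rotational symmetry; the remaining 8 people can be arranged in (8)! = 40320 ways.

40320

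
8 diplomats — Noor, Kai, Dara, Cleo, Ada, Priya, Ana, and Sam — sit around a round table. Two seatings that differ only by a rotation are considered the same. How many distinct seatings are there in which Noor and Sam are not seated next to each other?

3600

All circular seatings of 8 people number (7)! = 5040.
Seatings with Noor beside Sam: treat them as a block with 2 internal orders, giving 2 × (6)! = 1440.
Subtracting, 5040 − 1440 = 3600.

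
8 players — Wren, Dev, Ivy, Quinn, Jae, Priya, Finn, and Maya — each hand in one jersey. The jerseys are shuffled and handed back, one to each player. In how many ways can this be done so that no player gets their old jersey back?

14833

Count assignments avoiding every fixed point. For any j of the 8 players fixed to their old jersey, the other 8−j can be arranged in (8−j)! ways.
By inclusion–exclusion this is Σ_{j=0}^{8} (−1)^j C(8,j)·(8−j)!.
Computing: 40320 − 40320 + 20160 − 6720 + 1680 − 336 + 56 − 8 + 1 = 14833.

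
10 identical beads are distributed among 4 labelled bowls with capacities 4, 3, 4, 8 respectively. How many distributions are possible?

95

Ignoring the caps, the number of non-negative solutions to x_1+…+x_4 = 10 is C(13,3) = 286.
Subtract solutions that violate a single cap (substitute x_i' = x_i − (cap_i+1)): x_1 ≥ 5 gives C(8,3) = 56; x_2 ≥ 4 gives C(9,3) = 84; x_3 ≥ 5 gives C(8,3) = 56; x_4 ≥ 9 gives C(4,3) = 4. Together 200.
Add back pairs where two caps are both exceeded: 4 + 1 + 0 + 4 + 0 + 0 = 9.
By inclusion–exclusion the count is 286 − 200 + 9 = 95.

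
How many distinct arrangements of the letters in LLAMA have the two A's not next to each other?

18

There are 5!/(2!·2!) = 30 arrangements of LLAMA in total.
If the two A's are adjacent, glue them into one block, leaving 4 items to arrange: (4)!/(2!) = 12 ways.
Subtracting, 30 − 12 = 18 arrangements keep the A's apart.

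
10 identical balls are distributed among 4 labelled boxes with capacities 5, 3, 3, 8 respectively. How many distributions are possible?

Without the upper bounds there are C(13,3) = 286 ways to split 10 among 4 boxes.
Subtract solutions that violate a single cap (substitute x_i' = x_i − (cap_i+1)): x_1 ≥ 6 gives C(7,3) = 35; x_2 ≥ 4 gives C(9,3) = 84; x_3 ≥ 4 gives C(9,3) = 84; x_4 ≥ 9 gives C(4,3) = 4. Together 207.
Add back pairs where two caps are both exceeded: 1 + 1 + 0 + 10 + 0 + 0 = 12.
By inclusion–exclusion the count is 286 − 207 + 12 = 91.

91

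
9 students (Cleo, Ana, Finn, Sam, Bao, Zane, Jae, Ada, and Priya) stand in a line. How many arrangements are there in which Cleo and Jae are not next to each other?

Of the 9! = 362880 arrangements, those with Cleo and Jae adjacent number 2 × 8! = 80640 (treat the pair as a block with 2 internal orders).
So 362880 − 80640 = 282240 arrangements keep them apart.

282240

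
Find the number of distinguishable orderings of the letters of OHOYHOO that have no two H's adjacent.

There are 7!/(4!·2!) = 105 arrangements of OHOYHOO in total.
Arrangements with the H's together: treat HH as one letter, giving (6)!/(4!) = 30.
Subtracting, 105 − 30 = 75 arrangements keep the H's apart.

75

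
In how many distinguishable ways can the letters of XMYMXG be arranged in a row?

180

The 6 letters of XMYMXG have repeats: M appearing twice and X appearing twice.
Dividing 6! = 720 by 2!·2! = 4 for the repeated letters gives 180.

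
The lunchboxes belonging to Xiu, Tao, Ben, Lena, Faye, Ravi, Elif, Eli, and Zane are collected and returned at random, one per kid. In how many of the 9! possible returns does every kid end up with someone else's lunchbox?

133496

Let Aᵢ be the assignments in which kid i gets their own lunchbox. We want the size of the complement of A₁∪…∪A_9.
By inclusion–exclusion this is Σ_{j=0}^{9} (−1)^j C(9,j)·(9−j)!.
Computing: 362880 − 362880 + 181440 − 60480 + 15120 − 3024 + 504 − 72 + 9 − 1 = 133496.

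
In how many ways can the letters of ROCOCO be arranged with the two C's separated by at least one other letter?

40

Total arrangements of ROCOCO: 6!/(3!·2!) = 60.
Arrangements with the C's together: treat CC as one letter, giving (5)!/(3!) = 20.
Hence 60 − 20 = 40.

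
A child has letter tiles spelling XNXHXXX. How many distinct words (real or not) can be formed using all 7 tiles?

The 7 letters of XNXHXXX have repeats: X appearing 5 times.
The number of distinct arrangements is 7!/(5!) = 5040/120 = 42.

42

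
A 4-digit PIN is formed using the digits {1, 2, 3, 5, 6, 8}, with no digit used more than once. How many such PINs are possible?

360

With no repetition, fill the 4 digits in order: 6 choices, then 5, down to 3.
6 × 5 × 4 × 3 = 360.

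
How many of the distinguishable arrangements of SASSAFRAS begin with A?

840

Fix A in the first position and arrange the remaining 8 letters.
Those 8 letters have A appearing twice and S appearing 4 times, giving (8)!/(4!·2!) = 840.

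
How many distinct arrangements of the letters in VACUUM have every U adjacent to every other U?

Treat the 2 copies of U as a single block. The multiset to arrange is then {UU, A, C, M, V}, 5 items in all.
All 5 items are distinct, so there are (5)! = 120 arrangements.

120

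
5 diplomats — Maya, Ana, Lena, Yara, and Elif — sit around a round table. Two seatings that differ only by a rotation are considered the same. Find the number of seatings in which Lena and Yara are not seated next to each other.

All circular seatings of 5 people number (4)! = 24.
Seatings with Lena beside Yara: treat them as a block with 2 internal orders, giving 2 × (3)! = 12.
Subtracting, 24 − 12 = 12.

12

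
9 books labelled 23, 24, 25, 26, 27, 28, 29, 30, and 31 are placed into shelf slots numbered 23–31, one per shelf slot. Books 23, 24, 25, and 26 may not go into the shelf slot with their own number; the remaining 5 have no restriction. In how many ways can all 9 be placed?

Let Aᵢ (for 23 ≤ i ≤ 26) be the placements that put book i in its forbidden shelf slot. Any j of these fix j positions, leaving (9−j)! ways to fill the rest, and there are C(4,j) ways to pick which j.
By inclusion–exclusion, the number of valid placements is Σ_{j=0}^{4} (−1)^j C(4,j)·(9−j)!.
Computing: 362880 − 161280 + 30240 − 2880 + 120 = 229080.

229080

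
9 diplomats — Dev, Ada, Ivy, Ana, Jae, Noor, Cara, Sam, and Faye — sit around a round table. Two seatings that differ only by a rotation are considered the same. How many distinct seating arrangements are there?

40320

Around a circle, 9 distinct people have 9!/9 = (8)! = 40320 rotationally distinct seatings.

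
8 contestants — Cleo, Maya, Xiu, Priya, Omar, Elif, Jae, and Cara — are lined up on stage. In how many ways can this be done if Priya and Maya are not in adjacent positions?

30240

Of the 8! = 40320 arrangements, those with Priya and Maya adjacent number 2 × 7! = 10080 (treat the pair as a block with 2 internal orders).
Complementary counting: 40320 − 10080 = 30240.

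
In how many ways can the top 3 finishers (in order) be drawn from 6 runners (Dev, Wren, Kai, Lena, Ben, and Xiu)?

120

This is an ordered selection of 3 from 6: P(6,3).
That gives 6 × 5 × 4 = 120.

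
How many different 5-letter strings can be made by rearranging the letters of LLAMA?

30

LLAMA has 5 letters with A appearing twice and L appearing twice.
The number of distinct arrangements is 5!/(2!·2!) = 120/4 = 30.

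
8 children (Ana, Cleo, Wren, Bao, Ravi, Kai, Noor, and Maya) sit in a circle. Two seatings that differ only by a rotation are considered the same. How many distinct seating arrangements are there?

5040

Seat Ana anywhere (absorbing the rotational symmetry), then permute the other 7: (7)! = 5040.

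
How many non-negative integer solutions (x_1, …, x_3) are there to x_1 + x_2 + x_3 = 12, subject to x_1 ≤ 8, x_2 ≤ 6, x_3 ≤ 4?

25

Without the upper bounds there are C(14,2) = 91 ways to split 12 among 3 variables.
Subtract solutions that violate a single cap (substitute x_i' = x_i − (cap_i+1)): x_1 ≥ 9 gives C(5,2) = 10; x_2 ≥ 7 gives C(7,2) = 21; x_3 ≥ 5 gives C(9,2) = 36. Together 67.
Add back pairs where two caps are both exceeded: 0 + 0 + 1 = 1.
By inclusion–exclusion the count is 91 − 67 + 1 = 25.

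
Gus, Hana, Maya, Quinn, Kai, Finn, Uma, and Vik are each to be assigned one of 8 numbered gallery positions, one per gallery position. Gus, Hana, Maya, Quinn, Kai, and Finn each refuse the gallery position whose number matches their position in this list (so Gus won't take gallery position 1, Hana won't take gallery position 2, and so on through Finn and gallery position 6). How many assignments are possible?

Let Aᵢ (for 1 ≤ i ≤ 6) be the placements that put person i in their forbidden gallery position. Any j of these fix j positions, leaving (8−j)! ways to fill the rest, and there are C(6,j) ways to pick which j.
By inclusion–exclusion, the number of valid placements is Σ_{j=0}^{6} (−1)^j C(6,j)·(8−j)!.
Computing: 40320 − 30240 + 10800 − 2400 + 360 − 36 + 2 = 18806.

18806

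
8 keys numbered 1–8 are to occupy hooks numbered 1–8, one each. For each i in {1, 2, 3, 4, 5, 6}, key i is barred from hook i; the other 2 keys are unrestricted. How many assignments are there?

18806

Let Aᵢ (for 1 ≤ i ≤ 6) be the placements that put key i in its forbidden hook. Any j of these fix j positions, leaving (8−j)! ways to fill the rest, and there are C(6,j) ways to pick which j.
By inclusion–exclusion, the number of valid placements is Σ_{j=0}^{6} (−1)^j C(6,j)·(8−j)!.
Computing: 40320 − 30240 + 10800 − 2400 + 360 − 36 + 2 = 18806.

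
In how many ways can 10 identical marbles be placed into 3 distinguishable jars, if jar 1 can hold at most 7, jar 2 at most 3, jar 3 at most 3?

By stars and bars, unrestricted non-negative solutions to x_1+…+x_3 = 10 number C(10+2,2) = 66.
Subtract solutions that violate a single cap (substitute x_i' = x_i − (cap_i+1)): x_1 ≥ 8 gives C(4,2) = 6; x_2 ≥ 4 gives C(8,2) = 28; x_3 ≥ 4 gives C(8,2) = 28. Together 62.
Add back pairs where two caps are both exceeded: 0 + 0 + 6 = 6.
By inclusion–exclusion the count is 66 − 62 + 6 = 10.

10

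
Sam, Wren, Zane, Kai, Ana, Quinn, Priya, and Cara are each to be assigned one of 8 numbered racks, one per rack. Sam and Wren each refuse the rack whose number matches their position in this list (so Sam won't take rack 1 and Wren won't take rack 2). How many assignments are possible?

Let Aᵢ (for i ∈ {1, 2}) be the placements that put person i in their forbidden rack. Any j of these fix j positions, leaving (8−j)! ways to fill the rest, and there are C(2,j) ways to pick which j.
By inclusion–exclusion, the number of valid placements is Σ_{j=0}^{2} (−1)^j C(2,j)·(8−j)!.
Computing: 40320 − 10080 + 720 = 30960.

30960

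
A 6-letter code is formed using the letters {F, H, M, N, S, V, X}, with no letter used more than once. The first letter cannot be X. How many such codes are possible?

4320

The first letter has 7−1 = 6 choices (anything except X).
The remaining 5 letters are filled from the other 6 symbols without repetition: 6 × 5 × 4 × 3 × 2 = 720.
Total: 6 × 720 = 4320.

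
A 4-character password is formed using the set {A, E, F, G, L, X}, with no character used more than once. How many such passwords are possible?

Choose and order 4 of the 6 symbols: the first character has 6 options, the next 5, then 4, 3.
6 × 5 × 4 × 3 = 360.

360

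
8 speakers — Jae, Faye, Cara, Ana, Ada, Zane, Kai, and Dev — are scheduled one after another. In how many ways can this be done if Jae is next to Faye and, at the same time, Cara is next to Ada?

Treat {Jae,Faye} as one block (2 orders) and {Cara,Ada} as another (2 orders).
That leaves 6 units to arrange: 2 × 2 × 6! = 4 × 720 = 2880.

2880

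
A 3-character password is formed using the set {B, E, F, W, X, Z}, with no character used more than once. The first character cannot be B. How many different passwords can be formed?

The first character has 6−1 = 5 choices (anything except B).
The remaining 2 characters are filled from the other 5 symbols without repetition: 5 × 4 = 20.
Total: 5 × 20 = 100.

100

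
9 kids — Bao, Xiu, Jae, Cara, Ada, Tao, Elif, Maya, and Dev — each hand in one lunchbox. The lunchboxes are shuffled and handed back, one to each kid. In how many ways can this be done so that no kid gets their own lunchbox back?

133496

Let Aᵢ be the assignments in which kid i gets their own lunchbox. We want the size of the complement of A₁∪…∪A_9.
By inclusion–exclusion this is Σ_{j=0}^{9} (−1)^j C(9,j)·(9−j)!.
Computing: 362880 − 362880 + 181440 − 60480 + 15120 − 3024 + 504 − 72 + 9 − 1 = 133496.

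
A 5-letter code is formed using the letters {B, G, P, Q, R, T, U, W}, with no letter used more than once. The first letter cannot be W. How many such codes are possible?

5880

The first letter has 8−1 = 7 choices (anything except W).
The remaining 4 letters are filled from the other 7 symbols without repetition: 7 × 6 × 5 × 4 = 840.
Total: 7 × 840 = 5880.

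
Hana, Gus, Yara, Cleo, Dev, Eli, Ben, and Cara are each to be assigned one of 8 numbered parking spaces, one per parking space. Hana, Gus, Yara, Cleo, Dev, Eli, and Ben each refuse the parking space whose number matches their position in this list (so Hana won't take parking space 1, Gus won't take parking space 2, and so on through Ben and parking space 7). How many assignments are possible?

Let Aᵢ (for 1 ≤ i ≤ 7) be the placements that put person i in their forbidden parking space. Any j of these fix j positions, leaving (8−j)! ways to fill the rest, and there are C(7,j) ways to pick which j.
By inclusion–exclusion, the number of valid placements is Σ_{j=0}^{7} (−1)^j C(7,j)·(8−j)!.
Computing: 40320 − 35280 + 15120 − 4200 + 840 − 126 + 14 − 1 = 16687.

16687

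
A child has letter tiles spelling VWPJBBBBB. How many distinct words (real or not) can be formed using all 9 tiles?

3024

Letter multiplicities in VWPJBBBBB: B×5, J×1, P×1, V×1, W×1.
So there are 9! / (5!) = 3024 distinguishable arrangements.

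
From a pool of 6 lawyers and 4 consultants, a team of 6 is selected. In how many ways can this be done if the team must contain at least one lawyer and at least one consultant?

With no constraint there are C(10,6) = 210 possible selections.
Selections missing a whole group: no lawyers → C(4,6) = 0; no consultants → C(6,6) = 1.
Both groups omitted at once is impossible, so 210 − 1 = 209.

209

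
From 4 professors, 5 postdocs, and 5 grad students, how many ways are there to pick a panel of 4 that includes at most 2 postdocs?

906

Split by how many postdocs are chosen (0 through 2).
Sum: C(5,0)·C(9,4) + C(5,1)·C(9,3) + C(5,2)·C(9,2) = 126 + 420 + 360 = 906.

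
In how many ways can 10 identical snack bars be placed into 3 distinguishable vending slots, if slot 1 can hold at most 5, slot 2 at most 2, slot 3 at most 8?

Without the upper bounds there are C(12,2) = 66 ways to split 10 among 3 vending slots.
Subtract solutions that violate a single cap (substitute x_i' = x_i − (cap_i+1)): x_1 ≥ 6 gives C(6,2) = 15; x_2 ≥ 3 gives C(9,2) = 36; x_3 ≥ 9 gives C(3,2) = 3. Together 54.
Add back pairs where two caps are both exceeded: 3 + 0 + 0 = 3.
By inclusion–exclusion the count is 66 − 54 + 3 = 15.

15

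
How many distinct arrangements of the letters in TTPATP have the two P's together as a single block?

20

Treat the 2 copies of P as a single block. The multiset to arrange is then {PP, A, T, T, T}, 5 items in all.
That gives (5)!/(3!) = 20 arrangements.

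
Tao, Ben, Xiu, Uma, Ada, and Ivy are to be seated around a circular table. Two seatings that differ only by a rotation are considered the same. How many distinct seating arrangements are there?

120

Around a circle, 6 distinct people have 6!/6 = (5)! = 120 rotationally distinct seatings.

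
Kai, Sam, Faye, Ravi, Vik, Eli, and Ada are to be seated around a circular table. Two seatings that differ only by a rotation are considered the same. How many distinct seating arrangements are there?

Fix one person's seat to break rotational symmetry; the remaining 6 people can be arranged in (6)! = 720 ways.

720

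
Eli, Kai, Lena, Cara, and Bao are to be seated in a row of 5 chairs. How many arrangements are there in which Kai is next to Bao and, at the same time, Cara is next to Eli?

Treat {Kai,Bao} as one block (2 orders) and {Cara,Eli} as another (2 orders).
That leaves 3 units to arrange: 2 × 2 × 3! = 4 × 6 = 24.

24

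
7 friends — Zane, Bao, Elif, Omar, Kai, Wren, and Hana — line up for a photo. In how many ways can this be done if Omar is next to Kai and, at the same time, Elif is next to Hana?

480

Treat {Omar,Kai} as one block (2 orders) and {Elif,Hana} as another (2 orders).
That leaves 5 units to arrange: 2 × 2 × 5! = 4 × 120 = 480.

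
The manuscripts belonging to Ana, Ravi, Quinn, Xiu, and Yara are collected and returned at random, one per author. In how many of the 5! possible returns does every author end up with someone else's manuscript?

44

Count assignments avoiding every fixed point. For any j of the 5 authors fixed to their own manuscript, the other 5−j can be arranged in (5−j)! ways.
By inclusion–exclusion this is Σ_{j=0}^{5} (−1)^j C(5,j)·(5−j)!.
Computing: 120 − 120 + 60 − 20 + 5 − 1 = 44.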